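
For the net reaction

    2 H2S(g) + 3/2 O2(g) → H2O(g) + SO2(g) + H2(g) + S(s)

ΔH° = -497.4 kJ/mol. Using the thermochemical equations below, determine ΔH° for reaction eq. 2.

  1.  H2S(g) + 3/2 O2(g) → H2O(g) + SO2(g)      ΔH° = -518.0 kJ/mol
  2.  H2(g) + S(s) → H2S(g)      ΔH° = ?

eq. 1 as written: -518.0 kJ/mol
eq. 2 reversed: contributes −x
-497.4 = (-518.0) − x
x = (-497.4 − (-518.0)) / (-1) = -20.6 kJ/mol

ΔH° = -20.6 kJ/mol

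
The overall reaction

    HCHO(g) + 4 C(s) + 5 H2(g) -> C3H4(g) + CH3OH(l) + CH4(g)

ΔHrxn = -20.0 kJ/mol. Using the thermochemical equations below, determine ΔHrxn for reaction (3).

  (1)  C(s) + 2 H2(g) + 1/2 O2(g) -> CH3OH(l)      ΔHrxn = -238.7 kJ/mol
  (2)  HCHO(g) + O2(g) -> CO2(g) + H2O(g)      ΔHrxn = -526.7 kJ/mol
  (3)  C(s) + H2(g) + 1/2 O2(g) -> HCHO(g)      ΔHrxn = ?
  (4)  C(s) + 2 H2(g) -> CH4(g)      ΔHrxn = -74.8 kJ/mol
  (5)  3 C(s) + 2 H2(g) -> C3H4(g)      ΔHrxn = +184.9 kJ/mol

ΔHrxn = -108.6 kJ/mol

(1) as written (CH3OH(l) already on the product side): -238.7 kJ/mol
(2): not needed (H2O(g) appears nowhere else).
(3) reversed: contributes −x
(4) as written (CH4(g) already on the product side): -74.8 kJ/mol
(5) as written (C3H4(g) already on the product side): +184.9 kJ/mol
-20.0 = (-238.7) + (-74.8) + (+184.9) − x
x = (-20.0 − (-128.6)) / (-1) = -108.6 kJ/mol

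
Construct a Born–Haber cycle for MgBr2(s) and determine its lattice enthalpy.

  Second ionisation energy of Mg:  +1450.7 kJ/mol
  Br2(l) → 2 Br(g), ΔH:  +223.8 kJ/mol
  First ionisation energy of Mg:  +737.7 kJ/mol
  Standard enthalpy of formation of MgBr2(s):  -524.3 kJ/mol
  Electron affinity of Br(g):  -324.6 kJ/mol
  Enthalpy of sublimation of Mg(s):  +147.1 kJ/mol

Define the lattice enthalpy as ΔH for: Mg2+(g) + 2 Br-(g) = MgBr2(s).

U = -2434.4 kJ/mol

ΔHf° = 1·ΔHsub + 1·(ΣIE) + 1·D(Br2) + 2·EA + U
-524.3 = 1·(+147.1) + 1·(+2188.4) + 1·(+223.8) + 2·(-324.6) + U
U = -524.3 − (+1910.1) = -2434.4 kJ/mol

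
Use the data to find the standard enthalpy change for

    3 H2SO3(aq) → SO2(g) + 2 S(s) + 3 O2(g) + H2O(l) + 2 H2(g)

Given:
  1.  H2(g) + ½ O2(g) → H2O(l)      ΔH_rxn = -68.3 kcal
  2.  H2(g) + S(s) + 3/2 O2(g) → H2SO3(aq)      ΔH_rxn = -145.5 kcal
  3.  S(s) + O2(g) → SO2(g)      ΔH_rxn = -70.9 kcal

ΔH_rxn = 297.3 kcal

eq. 1 as written: -68.3 kcal
eq. 2 reversed and × 3: (-3)·(-145.5) = +436.5 kcal
eq. 3 as written: -70.9 kcal
Combining the equations, ΔH_rxn = (-68.3) + (+436.5) + (-70.9) = 297.3 kcal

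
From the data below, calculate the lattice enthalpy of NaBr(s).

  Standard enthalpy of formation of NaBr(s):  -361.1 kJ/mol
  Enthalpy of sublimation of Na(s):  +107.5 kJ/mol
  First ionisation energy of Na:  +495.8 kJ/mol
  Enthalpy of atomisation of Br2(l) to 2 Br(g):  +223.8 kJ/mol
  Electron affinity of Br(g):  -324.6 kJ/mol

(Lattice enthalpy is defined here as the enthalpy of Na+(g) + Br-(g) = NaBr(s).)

U = -751.7 kJ/mol

ΔHf° = 1·ΔHsub + 1·(ΣIE) + 1/2·D(Br2) + 1·EA + U
-361.1 = 1·(+107.5) + 1·(+495.8) + 1/2·(+223.8) + 1·(-324.6) + U
U = -361.1 − (+390.6) = -751.7 kJ/mol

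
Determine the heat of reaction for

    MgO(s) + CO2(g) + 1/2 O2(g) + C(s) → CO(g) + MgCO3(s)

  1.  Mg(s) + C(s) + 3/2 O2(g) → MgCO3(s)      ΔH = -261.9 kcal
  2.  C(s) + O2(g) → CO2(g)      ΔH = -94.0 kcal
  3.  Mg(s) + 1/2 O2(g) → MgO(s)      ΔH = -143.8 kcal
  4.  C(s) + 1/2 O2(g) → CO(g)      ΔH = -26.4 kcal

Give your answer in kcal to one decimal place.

ΔH = -50.5 kcal

eq. 1 as written (MgCO3(s) already on the product side): -261.9 kcal
eq. 2 reversed (reverse to put CO2(g) on the reactant side): +94.0 kcal
eq. 3 reversed (MgO(s) must end up as a reactant): +143.8 kcal
eq. 4 as written (CO(g) already on the product side): -26.4 kcal
Since enthalpy is a state function, ΔH = (1)·(-261.9) + (-1)·(-94.0) + (-1)·(-143.8) + (1)·(-26.4) = -50.5 kcal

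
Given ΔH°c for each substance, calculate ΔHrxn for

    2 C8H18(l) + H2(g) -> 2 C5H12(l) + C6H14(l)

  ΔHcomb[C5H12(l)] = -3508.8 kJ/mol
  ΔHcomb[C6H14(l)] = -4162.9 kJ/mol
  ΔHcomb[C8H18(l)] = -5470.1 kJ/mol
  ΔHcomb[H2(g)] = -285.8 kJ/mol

ΔHrxn = -45.5 kJ/mol

With combustion enthalpies, reactants minus products:
= [2·(-5470.1) + 1·(-285.8)] − [2·(-3508.8) + 1·(-4162.9)]
= -45.5 kJ/mol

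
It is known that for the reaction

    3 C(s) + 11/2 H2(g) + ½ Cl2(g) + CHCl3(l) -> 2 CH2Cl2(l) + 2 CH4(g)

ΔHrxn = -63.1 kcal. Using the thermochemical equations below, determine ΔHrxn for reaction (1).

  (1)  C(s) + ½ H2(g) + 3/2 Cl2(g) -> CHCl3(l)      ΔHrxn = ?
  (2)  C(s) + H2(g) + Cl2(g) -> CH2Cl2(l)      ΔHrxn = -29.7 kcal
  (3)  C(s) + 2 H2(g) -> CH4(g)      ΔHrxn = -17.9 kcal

ΔHrxn = -32.1 kcal

(1) reversed: contributes −x
(2) × 2: (2)·(-29.7) = -59.4 kcal
(3) × 2: (2)·(-17.9) = -35.8 kcal
-63.1 = (-59.4) + (-35.8) − x
x = (-63.1 − (-95.2)) / (-1) = -32.1 kcal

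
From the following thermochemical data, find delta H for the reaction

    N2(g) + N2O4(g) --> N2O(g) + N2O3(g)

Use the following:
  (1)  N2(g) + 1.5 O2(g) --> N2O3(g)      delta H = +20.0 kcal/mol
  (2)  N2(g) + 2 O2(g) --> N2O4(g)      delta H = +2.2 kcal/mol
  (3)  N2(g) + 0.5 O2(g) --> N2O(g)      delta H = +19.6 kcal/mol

(1) as written: +20.0 kcal/mol
(2) reversed: -2.2 kcal/mol
(3) as written: +19.6 kcal/mol
Since enthalpy is a state function, delta H = (1)·(+20.0) + (-1)·(+2.2) + (1)·(+19.6) = 37.4 kcal/mol

delta H = 37.4 kcal/mol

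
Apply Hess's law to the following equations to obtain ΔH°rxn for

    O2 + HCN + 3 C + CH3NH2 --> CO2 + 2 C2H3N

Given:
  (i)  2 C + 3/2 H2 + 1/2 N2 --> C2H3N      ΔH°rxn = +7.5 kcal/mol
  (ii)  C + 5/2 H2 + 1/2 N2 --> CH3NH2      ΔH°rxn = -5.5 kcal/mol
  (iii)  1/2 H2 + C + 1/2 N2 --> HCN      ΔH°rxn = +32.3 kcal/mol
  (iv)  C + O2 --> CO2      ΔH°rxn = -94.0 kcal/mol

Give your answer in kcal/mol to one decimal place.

ΔH°rxn = -105.8 kcal/mol

(i) × 2 (scale by 2 for the 2 C2H3N): (2)·(+7.5) = +15.0 kcal/mol
(ii) reversed (reverse to put CH3NH2 on the reactant side): +5.5 kcal/mol
(iii) reversed (HCN must end up as a reactant): -32.3 kcal/mol
(iv) as written (CO2 already on the product side): -94.0 kcal/mol
Summing the manipulated equations, ΔH°rxn = (2)·(+7.5) + (-1)·(-5.5) + (-1)·(+32.3) + (1)·(-94.0) = -105.8 kcal/mol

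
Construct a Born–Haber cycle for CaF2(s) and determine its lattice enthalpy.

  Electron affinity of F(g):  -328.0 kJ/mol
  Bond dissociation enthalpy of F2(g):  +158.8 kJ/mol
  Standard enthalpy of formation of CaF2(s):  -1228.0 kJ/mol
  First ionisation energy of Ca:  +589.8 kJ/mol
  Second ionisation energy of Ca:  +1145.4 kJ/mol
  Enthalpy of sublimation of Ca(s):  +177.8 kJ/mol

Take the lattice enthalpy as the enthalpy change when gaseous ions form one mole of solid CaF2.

ΔHf° = 1·ΔHsub + 1·(ΣIE) + 1·D(F2) + 2·EA + U
-1228.0 = 1·(+177.8) + 1·(+1735.2) + 1·(+158.8) + 2·(-328.0) + U
U = -1228.0 − (+1415.8) = -2643.8 kJ/mol

U = -2643.8 kJ/mol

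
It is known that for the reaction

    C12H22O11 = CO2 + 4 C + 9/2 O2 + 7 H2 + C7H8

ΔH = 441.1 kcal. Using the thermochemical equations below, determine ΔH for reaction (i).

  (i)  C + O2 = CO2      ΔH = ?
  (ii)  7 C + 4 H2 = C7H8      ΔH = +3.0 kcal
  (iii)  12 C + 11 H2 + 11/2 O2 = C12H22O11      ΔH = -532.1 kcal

ΔH = -94.0 kcal

(i) as written (CO2 already on the product side): contributes x
(ii) as written (C7H8 already on the product side): +3.0 kcal
(iii) reversed (reverse to put C12H22O11 on the reactant side): +532.1 kcal
+441.1 = (+3.0) + (+532.1) + x
x = (+441.1 − (+535.1)) / (1) = -94.0 kcal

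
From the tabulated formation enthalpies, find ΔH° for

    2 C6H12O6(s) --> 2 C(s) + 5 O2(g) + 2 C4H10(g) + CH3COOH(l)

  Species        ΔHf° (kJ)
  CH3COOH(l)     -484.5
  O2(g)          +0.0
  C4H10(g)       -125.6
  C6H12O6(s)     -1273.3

Products: 2·(+0.0) + 5·(+0.0) + 2·(-125.6) + 1·(-484.5) = -735.7
Reactants: 2·(-1273.3) = -2546.6
ΔH° = (-735.7) − (-2546.6) = 1810.9 kJ

ΔH° = 1810.9 kJ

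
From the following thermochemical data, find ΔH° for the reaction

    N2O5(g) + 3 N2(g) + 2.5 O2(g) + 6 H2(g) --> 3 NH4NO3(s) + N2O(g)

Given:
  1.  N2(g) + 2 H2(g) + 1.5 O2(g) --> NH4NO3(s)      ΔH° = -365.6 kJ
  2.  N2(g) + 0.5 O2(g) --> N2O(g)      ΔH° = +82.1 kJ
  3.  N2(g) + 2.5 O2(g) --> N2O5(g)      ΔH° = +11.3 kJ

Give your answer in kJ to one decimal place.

ΔH° = -1026.0 kJ

eq. 1 × 3: (3)·(-365.6) = -1096.8 kJ
eq. 2 as written: +82.1 kJ
eq. 3 reversed: -11.3 kJ
By Hess's law, ΔH° = (3)·(-365.6) + (1)·(+82.1) + (-1)·(+11.3) = -1026.0 kJ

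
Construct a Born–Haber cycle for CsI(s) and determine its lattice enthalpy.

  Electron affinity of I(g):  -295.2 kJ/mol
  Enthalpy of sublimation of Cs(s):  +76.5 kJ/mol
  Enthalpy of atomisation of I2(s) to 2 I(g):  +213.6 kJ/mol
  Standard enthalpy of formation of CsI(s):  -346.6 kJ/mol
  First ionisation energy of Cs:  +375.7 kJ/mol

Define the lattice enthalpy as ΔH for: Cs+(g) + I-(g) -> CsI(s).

U = -610.4 kJ/mol

ΔHf° = 1·ΔHsub + 1·(ΣIE) + 1/2·D(I2) + 1·EA + U
-346.6 = 1·(+76.5) + 1·(+375.7) + 1/2·(+213.6) + 1·(-295.2) + U
U = -346.6 − (+263.8) = -610.4 kJ/mol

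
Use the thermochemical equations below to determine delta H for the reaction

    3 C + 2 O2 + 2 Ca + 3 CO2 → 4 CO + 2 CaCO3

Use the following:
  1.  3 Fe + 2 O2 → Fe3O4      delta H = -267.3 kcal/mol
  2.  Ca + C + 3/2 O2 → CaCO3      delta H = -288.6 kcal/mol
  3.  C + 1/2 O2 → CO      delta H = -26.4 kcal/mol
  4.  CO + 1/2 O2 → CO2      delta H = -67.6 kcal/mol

eq. 1: not needed.
eq. 2 × 2: (2)·(-288.6) = -577.2 kcal/mol
eq. 3 as written: -26.4 kcal/mol
eq. 4 reversed and × 3: (-3)·(-67.6) = +202.8 kcal/mol
Since enthalpy is a state function, delta H = (-577.2) + (-26.4) + (+202.8) = -400.8 kcal/mol

delta H = -400.8 kcal/mol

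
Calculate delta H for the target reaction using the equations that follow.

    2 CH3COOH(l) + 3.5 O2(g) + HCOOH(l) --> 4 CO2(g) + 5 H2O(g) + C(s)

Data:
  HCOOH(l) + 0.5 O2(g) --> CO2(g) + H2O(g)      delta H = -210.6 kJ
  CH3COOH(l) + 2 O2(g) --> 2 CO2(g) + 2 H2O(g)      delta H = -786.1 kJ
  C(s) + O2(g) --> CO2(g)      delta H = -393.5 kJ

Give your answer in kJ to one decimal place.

equation 1 as written: -210.6 kJ
equation 2 × 2: (2)·(-786.1) = -1572.2 kJ
equation 3 reversed: +393.5 kJ
Since enthalpy is a state function, delta H = (1)·(-210.6) + (2)·(-786.1) + (-1)·(-393.5) = -1389.3 kJ

delta H = -1389.3 kJ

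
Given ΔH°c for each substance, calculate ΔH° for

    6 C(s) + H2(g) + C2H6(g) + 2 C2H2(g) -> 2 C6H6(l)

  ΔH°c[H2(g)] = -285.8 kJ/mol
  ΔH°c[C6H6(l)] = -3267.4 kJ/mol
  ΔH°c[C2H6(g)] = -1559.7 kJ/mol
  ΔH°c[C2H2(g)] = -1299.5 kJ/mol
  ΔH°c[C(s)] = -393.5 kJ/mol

ΔH° = -270.7 kJ/mol

With combustion enthalpies, reactants minus products:
= [6·(-393.5) + 1·(-285.8) + 1·(-1559.7) + 2·(-1299.5)] − [2·(-3267.4)]
= -270.7 kJ/mol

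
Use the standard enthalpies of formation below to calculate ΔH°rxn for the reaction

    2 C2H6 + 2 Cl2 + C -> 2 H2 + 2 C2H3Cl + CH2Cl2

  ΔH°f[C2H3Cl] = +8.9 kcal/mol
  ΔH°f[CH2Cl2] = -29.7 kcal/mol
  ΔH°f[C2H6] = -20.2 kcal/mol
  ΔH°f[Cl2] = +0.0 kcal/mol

Products: 2·(+0.0) + 2·(+8.9) + 1·(-29.7) = -11.9
Reactants: 2·(-20.2) + 2·(+0.0) + 1·(+0.0) = -40.4
ΔH°rxn = (-11.9) − (-40.4) = 28.5 kcal/mol

ΔH°rxn = 28.5 kcal/mol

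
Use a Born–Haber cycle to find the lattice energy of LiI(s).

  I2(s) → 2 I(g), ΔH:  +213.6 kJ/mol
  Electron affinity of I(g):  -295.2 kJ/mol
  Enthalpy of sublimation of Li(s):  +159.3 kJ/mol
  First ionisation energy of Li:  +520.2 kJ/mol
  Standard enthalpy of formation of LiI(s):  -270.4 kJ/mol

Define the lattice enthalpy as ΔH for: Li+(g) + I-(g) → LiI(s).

U = -761.5 kJ/mol

ΔHf° = 1·ΔHsub + 1·(ΣIE) + 1/2·D(I2) + 1·EA + U
-270.4 = 1·(+159.3) + 1·(+520.2) + 1/2·(+213.6) + 1·(-295.2) + U
U = -270.4 − (+491.1) = -761.5 kJ/mol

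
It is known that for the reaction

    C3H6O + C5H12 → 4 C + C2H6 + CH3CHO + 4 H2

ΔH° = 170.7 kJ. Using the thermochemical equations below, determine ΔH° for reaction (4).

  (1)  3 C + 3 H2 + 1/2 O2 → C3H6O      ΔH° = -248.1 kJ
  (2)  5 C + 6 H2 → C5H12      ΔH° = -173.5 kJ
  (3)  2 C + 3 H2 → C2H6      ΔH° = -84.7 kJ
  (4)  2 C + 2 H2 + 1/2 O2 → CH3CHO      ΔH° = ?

ΔH° = -166.2 kJ

(1) reversed: +248.1 kJ
(2) reversed: +173.5 kJ
(3) as written: -84.7 kJ
(4) as written: contributes x
+170.7 = (+248.1) + (+173.5) + (-84.7) + x
x = (+170.7 − (+336.9)) / (1) = -166.2 kJ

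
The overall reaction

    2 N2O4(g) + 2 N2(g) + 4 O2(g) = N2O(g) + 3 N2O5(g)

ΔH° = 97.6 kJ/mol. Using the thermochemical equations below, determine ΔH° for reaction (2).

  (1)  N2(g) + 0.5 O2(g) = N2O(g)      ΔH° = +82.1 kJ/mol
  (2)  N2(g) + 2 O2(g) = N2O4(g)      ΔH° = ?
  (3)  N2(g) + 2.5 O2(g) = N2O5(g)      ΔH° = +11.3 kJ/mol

(1) as written (N2O(g) already on the product side): +82.1 kJ/mol
(2) reversed and × 2 (reverse to put N2O4(g) on the reactant side; scale by 2 for the 2 N2O4(g)): contributes −2·x
(3) × 3 (scale by 3 for the 3 N2O5(g)): (3)·(+11.3) = +33.9 kJ/mol
+97.6 = (+82.1) + (+33.9) − 2·x
x = (+97.6 − (+116.0)) / (-2) = 9.2 kJ/mol

ΔH° = 9.2 kJ/mol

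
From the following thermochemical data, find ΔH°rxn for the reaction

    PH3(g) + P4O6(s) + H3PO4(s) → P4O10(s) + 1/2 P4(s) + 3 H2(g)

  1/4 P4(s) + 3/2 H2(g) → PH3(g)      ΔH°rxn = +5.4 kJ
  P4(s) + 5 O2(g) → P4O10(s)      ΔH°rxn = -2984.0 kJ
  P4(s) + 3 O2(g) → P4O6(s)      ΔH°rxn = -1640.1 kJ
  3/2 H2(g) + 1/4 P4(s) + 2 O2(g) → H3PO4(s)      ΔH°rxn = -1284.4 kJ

equation 1 reversed (PH3(g) must end up as a reactant): -5.4 kJ
equation 2 as written (P4O10(s) already on the product side): -2984.0 kJ
equation 3 reversed (P4O6(s) must end up as a reactant): +1640.1 kJ
equation 4 reversed (reverse to put H3PO4(s) on the reactant side): +1284.4 kJ
Combining the equations, ΔH°rxn = (-5.4) + (-2984.0) + (+1640.1) + (+1284.4) = -64.9 kJ

ΔH°rxn = -64.9 kJ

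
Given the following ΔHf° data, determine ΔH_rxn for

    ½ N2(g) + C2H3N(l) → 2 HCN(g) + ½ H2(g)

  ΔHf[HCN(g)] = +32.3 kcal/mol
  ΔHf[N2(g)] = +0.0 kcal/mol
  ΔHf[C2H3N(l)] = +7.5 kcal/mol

ΔH_rxn = 57.1 kcal/mol

Products: 2·(+32.3) + 1/2·(+0.0) = +64.6
Reactants: 1/2·(+0.0) + 1·(+7.5) = +7.5
ΔH_rxn = (+64.6) − (+7.5) = 57.1 kcal/mol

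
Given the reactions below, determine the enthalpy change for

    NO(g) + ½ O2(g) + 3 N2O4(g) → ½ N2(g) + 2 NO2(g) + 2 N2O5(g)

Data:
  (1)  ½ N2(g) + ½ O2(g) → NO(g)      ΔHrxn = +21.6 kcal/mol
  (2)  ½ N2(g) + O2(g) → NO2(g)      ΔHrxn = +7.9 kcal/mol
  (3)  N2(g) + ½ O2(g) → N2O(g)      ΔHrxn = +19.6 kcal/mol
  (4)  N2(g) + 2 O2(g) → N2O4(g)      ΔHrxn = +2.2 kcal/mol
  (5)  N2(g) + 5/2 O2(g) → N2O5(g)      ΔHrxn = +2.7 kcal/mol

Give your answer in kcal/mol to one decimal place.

ΔHrxn = -7.0 kcal/mol

(1) reversed: -21.6 kcal/mol
(2) × 2: (2)·(+7.9) = +15.8 kcal/mol
(3): not needed.
(4) reversed and × 3: (-3)·(+2.2) = -6.6 kcal/mol
(5) × 2: (2)·(+2.7) = +5.4 kcal/mol
By Hess's law, ΔHrxn = (-1)·(+21.6) + (2)·(+7.9) + (-3)·(+2.2) + (2)·(+2.7) = -7.0 kcal/mol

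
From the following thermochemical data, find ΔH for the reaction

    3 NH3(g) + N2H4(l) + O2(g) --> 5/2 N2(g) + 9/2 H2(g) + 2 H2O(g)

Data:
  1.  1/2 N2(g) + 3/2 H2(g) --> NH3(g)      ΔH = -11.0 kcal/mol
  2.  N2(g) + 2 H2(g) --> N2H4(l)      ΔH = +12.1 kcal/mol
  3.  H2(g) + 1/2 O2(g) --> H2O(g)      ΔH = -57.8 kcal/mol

ΔH = -94.7 kcal/mol

eq. 1 reversed and × 3 (NH3(g) must end up as a reactant; scale by 3 for the 3 NH3(g)): (-3)·(-11.0) = +33.0 kcal/mol
eq. 2 reversed (N2H4(l) must end up as a reactant): -12.1 kcal/mol
eq. 3 × 2 (×2 to match 2 H2O(g) in the target): (2)·(-57.8) = -115.6 kcal/mol
ΔH = (+33.0) + (-12.1) + (-115.6) = -94.7 kcal/mol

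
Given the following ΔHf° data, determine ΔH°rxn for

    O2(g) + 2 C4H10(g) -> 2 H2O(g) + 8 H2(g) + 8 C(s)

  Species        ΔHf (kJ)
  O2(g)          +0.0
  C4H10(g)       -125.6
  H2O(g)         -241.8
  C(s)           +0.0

ΔH°rxn = -232.4 kJ

Products: 2·(-241.8) + 8·(+0.0) + 8·(+0.0) = -483.6
Reactants: 1·(+0.0) + 2·(-125.6) = -251.2
ΔH°rxn = (-483.6) − (-251.2) = -232.4 kJ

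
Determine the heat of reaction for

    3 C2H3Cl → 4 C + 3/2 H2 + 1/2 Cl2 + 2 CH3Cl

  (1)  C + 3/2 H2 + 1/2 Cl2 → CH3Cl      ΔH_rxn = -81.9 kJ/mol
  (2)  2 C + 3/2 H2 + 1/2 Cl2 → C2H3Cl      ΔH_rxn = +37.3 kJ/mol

(1) × 2: (2)·(-81.9) = -163.8 kJ/mol
(2) reversed and × 3: (-3)·(+37.3) = -111.9 kJ/mol
Summing the manipulated equations, ΔH_rxn = (-163.8) + (-111.9) = -275.7 kJ/mol

ΔH_rxn = -275.7 kJ/mol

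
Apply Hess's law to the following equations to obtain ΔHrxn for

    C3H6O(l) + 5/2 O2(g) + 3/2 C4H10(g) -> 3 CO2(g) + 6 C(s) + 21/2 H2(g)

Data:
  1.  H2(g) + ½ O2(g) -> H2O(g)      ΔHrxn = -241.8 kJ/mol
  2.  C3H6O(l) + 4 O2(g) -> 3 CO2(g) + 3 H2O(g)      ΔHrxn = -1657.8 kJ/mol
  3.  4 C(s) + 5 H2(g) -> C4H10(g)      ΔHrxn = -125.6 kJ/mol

eq. 1 reversed and × 3: (-3)·(-241.8) = +725.4 kJ/mol
eq. 2 as written: -1657.8 kJ/mol
eq. 3 reversed and × 3/2: (-3/2)·(-125.6) = +188.4 kJ/mol
Summing the manipulated equations, ΔHrxn = (+725.4) + (-1657.8) + (+188.4) = -744.0 kJ/mol

ΔHrxn = -744.0 kJ/mol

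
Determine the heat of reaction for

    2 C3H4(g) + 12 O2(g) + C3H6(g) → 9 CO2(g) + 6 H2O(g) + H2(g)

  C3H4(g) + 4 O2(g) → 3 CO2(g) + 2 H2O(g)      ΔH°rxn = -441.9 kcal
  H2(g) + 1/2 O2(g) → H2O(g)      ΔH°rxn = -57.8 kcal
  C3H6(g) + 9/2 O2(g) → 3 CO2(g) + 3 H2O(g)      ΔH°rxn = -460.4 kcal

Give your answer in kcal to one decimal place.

ΔH°rxn = -1286.4 kcal

equation 1 × 2 (×2 to match 2 C3H4(g) in the target): (2)·(-441.9) = -883.8 kcal
equation 2 reversed (reverse to put H2(g) on the product side): +57.8 kcal
equation 3 as written (C3H6(g) already on the reactant side): -460.4 kcal
ΔH°rxn = (-883.8) + (+57.8) + (-460.4) = -1286.4 kcal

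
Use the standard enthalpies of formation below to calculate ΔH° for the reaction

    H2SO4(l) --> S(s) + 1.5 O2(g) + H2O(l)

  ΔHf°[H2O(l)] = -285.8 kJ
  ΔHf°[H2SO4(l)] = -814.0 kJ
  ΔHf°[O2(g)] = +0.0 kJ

ΔH°rxn = Σ nΔHf°(products) − Σ nΔHf°(reactants).
Products: 1·(+0.0) + 3/2·(+0.0) + 1·(-285.8) = -285.8
Reactants: 1·(-814.0) = -814.0
ΔH° = (-285.8) − (-814.0) = 528.2 kJ

ΔH° = 528.2 kJ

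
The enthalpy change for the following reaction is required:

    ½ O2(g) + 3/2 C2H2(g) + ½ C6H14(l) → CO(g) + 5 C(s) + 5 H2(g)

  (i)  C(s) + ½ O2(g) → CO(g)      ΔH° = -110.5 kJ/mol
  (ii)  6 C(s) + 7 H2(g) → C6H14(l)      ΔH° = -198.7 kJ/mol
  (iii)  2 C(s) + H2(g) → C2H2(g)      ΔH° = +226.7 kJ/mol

(i) as written: -110.5 kJ/mol
(ii) reversed and × 1/2: (-1/2)·(-198.7) = +99.35 kJ/mol
(iii) reversed and × 3/2: (-3/2)·(+226.7) = -340.05 kJ/mol
ΔH° = (1)·(-110.5) + (-1/2)·(-198.7) + (-3/2)·(+226.7) = -351.2 kJ/mol

ΔH° = -351.2 kJ/mol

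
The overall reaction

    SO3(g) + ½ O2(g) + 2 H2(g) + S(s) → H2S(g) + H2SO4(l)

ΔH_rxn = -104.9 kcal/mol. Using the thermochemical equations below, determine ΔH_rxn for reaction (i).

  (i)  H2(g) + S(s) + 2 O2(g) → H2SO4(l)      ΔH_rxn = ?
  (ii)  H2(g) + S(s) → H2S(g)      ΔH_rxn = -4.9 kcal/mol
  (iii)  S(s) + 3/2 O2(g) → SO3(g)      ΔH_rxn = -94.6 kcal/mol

ΔH_rxn = -194.6 kcal/mol

(i) as written (H2SO4(l) already on the product side): contributes x
(ii) as written (H2S(g) already on the product side): -4.9 kcal/mol
(iii) reversed (SO3(g) must end up as a reactant): +94.6 kcal/mol
-104.9 = (-4.9) + (+94.6) + x
x = (-104.9 − (+89.7)) / (1) = -194.6 kcal/mol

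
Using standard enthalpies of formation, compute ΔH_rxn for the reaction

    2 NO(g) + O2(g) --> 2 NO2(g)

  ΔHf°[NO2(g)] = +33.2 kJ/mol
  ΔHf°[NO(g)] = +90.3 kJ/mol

ΔH°rxn = Σ nΔHf°(products) − Σ nΔHf°(reactants).
Products: 2·(+33.2) = +66.4
Reactants: 2·(+90.3) + 1·(+0.0) = +180.6
ΔH_rxn = (+66.4) − (+180.6) = -114.2 kJ/mol

ΔH_rxn = -114.2 kJ/mol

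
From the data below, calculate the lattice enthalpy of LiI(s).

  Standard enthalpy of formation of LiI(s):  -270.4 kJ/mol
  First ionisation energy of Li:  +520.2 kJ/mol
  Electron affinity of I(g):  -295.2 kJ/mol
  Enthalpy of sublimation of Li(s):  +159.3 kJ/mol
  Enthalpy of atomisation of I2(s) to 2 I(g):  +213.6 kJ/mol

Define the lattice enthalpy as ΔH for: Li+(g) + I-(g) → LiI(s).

ΔHf° = 1·ΔHsub + 1·(ΣIE) + 1/2·D(I2) + 1·EA + U
-270.4 = 1·(+159.3) + 1·(+520.2) + 1/2·(+213.6) + 1·(-295.2) + U
U = -270.4 − (+491.1) = -761.5 kJ/mol

U = -761.5 kJ/mol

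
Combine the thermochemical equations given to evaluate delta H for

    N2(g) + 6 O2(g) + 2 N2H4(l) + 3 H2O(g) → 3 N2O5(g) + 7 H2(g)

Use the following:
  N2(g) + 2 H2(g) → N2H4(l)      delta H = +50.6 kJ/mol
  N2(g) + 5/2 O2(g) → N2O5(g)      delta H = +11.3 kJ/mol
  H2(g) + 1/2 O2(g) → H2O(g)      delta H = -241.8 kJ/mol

equation 1 reversed and × 2 (N2H4(l) must end up as a reactant; ×2 to match 2 N2H4(l) in the target): (-2)·(+50.6) = -101.2 kJ/mol
equation 2 × 3 (scale by 3 for the 3 N2O5(g)): (3)·(+11.3) = +33.9 kJ/mol
equation 3 reversed and × 3 (reverse to put H2O(g) on the reactant side; scale by 3 for the 3 H2O(g)): (-3)·(-241.8) = +725.4 kJ/mol
Summing the manipulated equations, delta H = (-101.2) + (+33.9) + (+725.4) = 658.1 kJ/mol

delta H = 658.1 kJ/mol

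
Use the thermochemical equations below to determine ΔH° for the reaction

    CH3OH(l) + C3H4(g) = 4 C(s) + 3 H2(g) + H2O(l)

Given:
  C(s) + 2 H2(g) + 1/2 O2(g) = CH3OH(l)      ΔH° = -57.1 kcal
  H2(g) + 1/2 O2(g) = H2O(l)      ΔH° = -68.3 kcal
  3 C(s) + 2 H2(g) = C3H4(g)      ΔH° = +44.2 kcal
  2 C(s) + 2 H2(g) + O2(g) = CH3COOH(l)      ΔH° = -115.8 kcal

ΔH° = -55.4 kcal

equation 1 reversed (reverse to put CH3OH(l) on the reactant side): +57.1 kcal
equation 2 as written (H2O(l) already on the product side): -68.3 kcal
equation 3 reversed (C3H4(g) must end up as a reactant): -44.2 kcal
equation 4: not needed (CH3COOH(l) appears nowhere else).
Combining the equations, ΔH° = (+57.1) + (-68.3) + (-44.2) = -55.4 kcal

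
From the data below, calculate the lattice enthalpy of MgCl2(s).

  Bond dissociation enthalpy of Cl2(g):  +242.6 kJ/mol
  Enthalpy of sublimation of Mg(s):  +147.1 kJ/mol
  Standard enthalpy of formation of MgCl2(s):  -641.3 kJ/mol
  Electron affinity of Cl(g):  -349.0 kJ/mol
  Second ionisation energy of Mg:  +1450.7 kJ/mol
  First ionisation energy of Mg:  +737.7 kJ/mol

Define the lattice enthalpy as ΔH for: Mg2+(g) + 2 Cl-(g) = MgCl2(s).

ΔHf° = 1·ΔHsub + 1·(ΣIE) + 1·D(Cl2) + 2·EA + U
-641.3 = 1·(+147.1) + 1·(+2188.4) + 1·(+242.6) + 2·(-349.0) + U
U = -641.3 − (+1880.1) = -2521.4 kJ/mol

U = -2521.4 kJ/mol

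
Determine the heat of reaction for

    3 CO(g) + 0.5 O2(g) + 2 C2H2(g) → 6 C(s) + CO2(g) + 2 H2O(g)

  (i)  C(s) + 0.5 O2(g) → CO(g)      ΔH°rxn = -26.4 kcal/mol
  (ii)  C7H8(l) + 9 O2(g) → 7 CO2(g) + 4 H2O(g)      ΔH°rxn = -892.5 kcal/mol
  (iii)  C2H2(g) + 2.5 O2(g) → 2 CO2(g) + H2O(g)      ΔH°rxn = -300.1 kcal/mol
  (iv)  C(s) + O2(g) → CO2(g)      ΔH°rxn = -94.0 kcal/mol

ΔH°rxn = -239.0 kcal/mol

(i) reversed and × 3 (CO(g) must end up as a reactant; ×3 to match 3 CO(g) in the target): (-3)·(-26.4) = +79.2 kcal/mol
(ii): not needed (C7H8(l) appears nowhere else).
(iii) × 2 (×2 to match 2 C2H2(g) in the target): (2)·(-300.1) = -600.2 kcal/mol
(iv) reversed and × 3: (-3)·(-94.0) = +282.0 kcal/mol
ΔH°rxn = (+79.2) + (-600.2) + (+282.0) = -239.0 kcal/mol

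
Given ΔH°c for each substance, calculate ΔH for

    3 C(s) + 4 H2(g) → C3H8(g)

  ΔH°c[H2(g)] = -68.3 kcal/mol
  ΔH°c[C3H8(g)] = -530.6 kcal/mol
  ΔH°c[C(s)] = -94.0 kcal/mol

ΔH = -24.6 kcal/mol

Using ΔH = Σ nΔHc°(reactants) − Σ nΔHc°(products):
= [3·(-94.0) + 4·(-68.3)] − [1·(-530.6)]
= -24.6 kcal/mol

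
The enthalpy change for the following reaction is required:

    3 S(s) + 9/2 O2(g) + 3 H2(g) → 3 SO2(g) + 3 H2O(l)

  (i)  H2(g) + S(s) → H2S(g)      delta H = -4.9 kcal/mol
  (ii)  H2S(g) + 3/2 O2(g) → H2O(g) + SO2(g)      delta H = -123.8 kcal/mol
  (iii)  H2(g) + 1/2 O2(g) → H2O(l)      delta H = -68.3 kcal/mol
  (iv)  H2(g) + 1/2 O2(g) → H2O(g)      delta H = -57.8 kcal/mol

delta H = -417.6 kcal/mol

(i) × 3 (scale by 3 for the 3 S(s)): (3)·(-4.9) = -14.7 kcal/mol
(ii) × 3 (scale by 3 for the 3 SO2(g)): (3)·(-123.8) = -371.4 kcal/mol
(iii) × 3 (scale by 3 for the 3 H2O(l)): (3)·(-68.3) = -204.9 kcal/mol
(iv) reversed and × 3: (-3)·(-57.8) = +173.4 kcal/mol
delta H = (-14.7) + (-371.4) + (-204.9) + (+173.4) = -417.6 kcal/mol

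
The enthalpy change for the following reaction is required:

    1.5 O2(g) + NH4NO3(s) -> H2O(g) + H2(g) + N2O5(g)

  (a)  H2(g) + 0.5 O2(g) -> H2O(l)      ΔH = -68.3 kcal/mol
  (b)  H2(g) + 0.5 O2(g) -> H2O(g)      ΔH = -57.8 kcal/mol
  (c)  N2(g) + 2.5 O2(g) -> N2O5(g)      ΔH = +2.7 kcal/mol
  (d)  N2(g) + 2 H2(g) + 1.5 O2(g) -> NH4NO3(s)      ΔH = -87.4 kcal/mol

ΔH = 32.3 kcal/mol

(a): not needed (H2O(l) appears nowhere else).
(b) as written (H2O(g) already on the product side): -57.8 kcal/mol
(c) as written (N2O5(g) already on the product side): +2.7 kcal/mol
(d) reversed (reverse to put NH4NO3(s) on the reactant side): +87.4 kcal/mol
By Hess's law, ΔH = (-57.8) + (+2.7) + (+87.4) = 32.3 kcal/mol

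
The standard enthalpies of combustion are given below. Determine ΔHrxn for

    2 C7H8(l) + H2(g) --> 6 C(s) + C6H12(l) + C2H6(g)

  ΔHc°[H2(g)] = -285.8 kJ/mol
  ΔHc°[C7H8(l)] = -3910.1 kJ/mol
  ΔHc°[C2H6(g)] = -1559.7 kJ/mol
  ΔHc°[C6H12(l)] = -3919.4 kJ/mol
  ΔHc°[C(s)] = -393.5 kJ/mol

Using ΔH = Σ nΔHc°(reactants) − Σ nΔHc°(products):
= [2·(-3910.1) + 1·(-285.8)] − [6·(-393.5) + 1·(-3919.4) + 1·(-1559.7)]
= -265.9 kJ/mol

ΔHrxn = -265.9 kJ/mol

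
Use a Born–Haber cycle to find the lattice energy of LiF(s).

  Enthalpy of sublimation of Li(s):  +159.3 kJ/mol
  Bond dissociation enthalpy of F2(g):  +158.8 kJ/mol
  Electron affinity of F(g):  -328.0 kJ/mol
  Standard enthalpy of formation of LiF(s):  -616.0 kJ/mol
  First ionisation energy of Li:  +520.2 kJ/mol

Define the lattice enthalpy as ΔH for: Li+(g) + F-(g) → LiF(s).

U = -1046.9 kJ/mol

ΔHf° = 1·ΔHsub + 1·(ΣIE) + 1/2·D(F2) + 1·EA + U
-616.0 = 1·(+159.3) + 1·(+520.2) + 1/2·(+158.8) + 1·(-328.0) + U
U = -616.0 − (+430.9) = -1046.9 kJ/mol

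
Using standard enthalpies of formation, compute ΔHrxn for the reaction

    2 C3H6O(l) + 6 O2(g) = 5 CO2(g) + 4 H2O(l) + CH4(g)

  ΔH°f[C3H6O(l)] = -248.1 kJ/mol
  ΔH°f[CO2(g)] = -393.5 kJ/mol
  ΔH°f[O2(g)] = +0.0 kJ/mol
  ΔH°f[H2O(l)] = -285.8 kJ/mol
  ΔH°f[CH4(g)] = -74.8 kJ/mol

ΔHrxn = -2689.3 kJ/mol

Products: 5·(-393.5) + 4·(-285.8) + 1·(-74.8) = -3185.5
Reactants: 2·(-248.1) + 6·(+0.0) = -496.2
ΔHrxn = (-3185.5) − (-496.2) = -2689.3 kJ/mol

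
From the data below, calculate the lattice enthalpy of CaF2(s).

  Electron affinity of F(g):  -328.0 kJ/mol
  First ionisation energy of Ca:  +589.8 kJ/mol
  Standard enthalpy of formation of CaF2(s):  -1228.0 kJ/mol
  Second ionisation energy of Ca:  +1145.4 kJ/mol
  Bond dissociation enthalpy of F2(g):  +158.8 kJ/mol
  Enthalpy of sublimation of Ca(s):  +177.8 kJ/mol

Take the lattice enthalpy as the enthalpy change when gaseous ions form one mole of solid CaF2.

U = -2643.8 kJ/mol

ΔHf° = 1·ΔHsub + 1·(ΣIE) + 1·D(F2) + 2·EA + U
-1228.0 = 1·(+177.8) + 1·(+1735.2) + 1·(+158.8) + 2·(-328.0) + U
U = -1228.0 − (+1415.8) = -2643.8 kJ/mol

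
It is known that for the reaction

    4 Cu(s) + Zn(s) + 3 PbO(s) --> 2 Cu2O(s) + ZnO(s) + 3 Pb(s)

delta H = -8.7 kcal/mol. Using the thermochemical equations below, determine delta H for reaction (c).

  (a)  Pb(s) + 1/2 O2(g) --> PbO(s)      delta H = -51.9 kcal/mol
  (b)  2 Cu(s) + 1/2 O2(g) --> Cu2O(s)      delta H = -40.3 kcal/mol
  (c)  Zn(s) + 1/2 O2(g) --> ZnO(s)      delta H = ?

(a) reversed and × 3: (-3)·(-51.9) = +155.7 kcal/mol
(b) × 2: (2)·(-40.3) = -80.6 kcal/mol
(c) as written: contributes x
-8.7 = (+155.7) + (-80.6) + x
x = (-8.7 − (+75.1)) / (1) = -83.8 kcal/mol

delta H = -83.8 kcal/mol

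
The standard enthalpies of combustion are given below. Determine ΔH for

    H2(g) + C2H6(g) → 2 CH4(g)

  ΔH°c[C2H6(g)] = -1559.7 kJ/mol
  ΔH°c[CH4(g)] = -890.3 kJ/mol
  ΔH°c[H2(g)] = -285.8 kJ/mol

ΔH = -64.9 kJ/mol

Using ΔH = Σ nΔHc°(reactants) − Σ nΔHc°(products):
= [1·(-285.8) + 1·(-1559.7)] − [2·(-890.3)]
= -64.9 kJ/mol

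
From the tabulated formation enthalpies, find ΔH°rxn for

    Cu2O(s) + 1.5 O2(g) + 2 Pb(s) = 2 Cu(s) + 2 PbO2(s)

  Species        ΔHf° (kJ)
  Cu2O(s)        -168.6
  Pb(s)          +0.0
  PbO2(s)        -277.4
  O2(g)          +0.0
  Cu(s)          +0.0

Products: 2·(+0.0) + 2·(-277.4) = -554.8
Reactants: 1·(-168.6) + 3/2·(+0.0) + 2·(+0.0) = -168.6
ΔH°rxn = (-554.8) − (-168.6) = -386.2 kJ

ΔH°rxn = -386.2 kJ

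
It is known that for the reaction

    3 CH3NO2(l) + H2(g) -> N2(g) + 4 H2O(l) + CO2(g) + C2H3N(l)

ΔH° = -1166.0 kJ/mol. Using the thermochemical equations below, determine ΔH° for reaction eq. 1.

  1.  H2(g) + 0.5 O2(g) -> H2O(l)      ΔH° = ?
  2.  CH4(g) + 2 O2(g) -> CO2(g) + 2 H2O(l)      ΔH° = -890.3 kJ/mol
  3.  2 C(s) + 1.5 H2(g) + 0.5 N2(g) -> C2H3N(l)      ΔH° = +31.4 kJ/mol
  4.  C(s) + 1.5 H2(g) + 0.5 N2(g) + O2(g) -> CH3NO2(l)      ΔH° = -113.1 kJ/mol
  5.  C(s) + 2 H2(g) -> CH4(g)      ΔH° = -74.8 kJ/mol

ΔH° = -285.8 kJ/mol

eq. 1 × 2: contributes 2·x
eq. 2 as written (CO2(g) already on the product side): -890.3 kJ/mol
eq. 3 as written (C2H3N(l) already on the product side): +31.4 kJ/mol
eq. 4 reversed and × 3 (CH3NO2(l) must end up as a reactant; scale by 3 for the 3 CH3NO2(l)): (-3)·(-113.1) = +339.3 kJ/mol
eq. 5 as written: -74.8 kJ/mol
-1166.0 = (-890.3) + (+31.4) + (+339.3) + (-74.8) + 2·x
x = (-1166.0 − (-594.4)) / (2) = -285.8 kJ/mol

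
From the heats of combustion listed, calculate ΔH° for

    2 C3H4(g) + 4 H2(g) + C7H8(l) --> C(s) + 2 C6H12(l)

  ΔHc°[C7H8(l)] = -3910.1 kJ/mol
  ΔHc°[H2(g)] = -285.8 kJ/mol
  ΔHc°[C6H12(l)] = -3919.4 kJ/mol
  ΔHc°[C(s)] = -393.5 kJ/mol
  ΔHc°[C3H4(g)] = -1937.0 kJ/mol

Using ΔH = Σ nΔHc°(reactants) − Σ nΔHc°(products):
= [2·(-1937.0) + 4·(-285.8) + 1·(-3910.1)] − [1·(-393.5) + 2·(-3919.4)]
= -695.0 kJ/mol

ΔH° = -695.0 kJ/mol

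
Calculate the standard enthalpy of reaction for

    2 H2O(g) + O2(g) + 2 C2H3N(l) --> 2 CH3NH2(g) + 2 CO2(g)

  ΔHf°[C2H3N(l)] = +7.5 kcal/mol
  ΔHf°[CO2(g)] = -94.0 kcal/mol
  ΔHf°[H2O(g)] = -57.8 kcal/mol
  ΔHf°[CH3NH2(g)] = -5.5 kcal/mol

Products: 2·(-5.5) + 2·(-94.0) = -199.0
Reactants: 2·(-57.8) + 1·(+0.0) + 2·(+7.5) = -100.6
ΔH_rxn = (-199.0) − (-100.6) = -98.4 kcal/mol

ΔH_rxn = -98.4 kcal/mol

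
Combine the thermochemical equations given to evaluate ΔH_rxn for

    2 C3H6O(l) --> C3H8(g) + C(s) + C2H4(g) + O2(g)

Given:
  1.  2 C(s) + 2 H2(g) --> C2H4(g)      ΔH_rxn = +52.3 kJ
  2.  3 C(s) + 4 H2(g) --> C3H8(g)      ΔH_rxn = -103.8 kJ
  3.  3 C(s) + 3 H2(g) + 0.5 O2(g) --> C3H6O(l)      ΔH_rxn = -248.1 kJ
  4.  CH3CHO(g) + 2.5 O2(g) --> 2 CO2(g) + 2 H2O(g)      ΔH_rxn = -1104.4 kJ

ΔH_rxn = 444.7 kJ

eq. 1 as written (C2H4(g) already on the product side): +52.3 kJ
eq. 2 as written (C3H8(g) already on the product side): -103.8 kJ
eq. 3 reversed and × 2 (C3H6O(l) must end up as a reactant; scale by 2 for the 2 C3H6O(l)): (-2)·(-248.1) = +496.2 kJ
eq. 4: not needed (H2O(g) appears nowhere else).
ΔH_rxn = (+52.3) + (-103.8) + (+496.2) = 444.7 kJ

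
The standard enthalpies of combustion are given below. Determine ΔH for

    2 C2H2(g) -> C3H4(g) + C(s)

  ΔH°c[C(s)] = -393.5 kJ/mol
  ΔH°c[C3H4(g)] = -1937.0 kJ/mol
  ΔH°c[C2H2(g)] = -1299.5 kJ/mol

ΔH = -268.5 kJ/mol

With combustion enthalpies, reactants minus products:
= [2·(-1299.5)] − [1·(-1937.0) + 1·(-393.5)]
= -268.5 kJ/mol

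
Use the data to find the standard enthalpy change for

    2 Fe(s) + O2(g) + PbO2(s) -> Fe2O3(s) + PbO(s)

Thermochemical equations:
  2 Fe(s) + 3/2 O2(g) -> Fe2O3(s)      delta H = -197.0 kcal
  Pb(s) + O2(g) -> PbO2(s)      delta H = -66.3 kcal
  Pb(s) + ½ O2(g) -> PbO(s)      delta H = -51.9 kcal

delta H = -182.6 kcal

equation 1 as written (Fe2O3(s) already on the product side): -197.0 kcal
equation 2 reversed (PbO2(s) must end up as a reactant): +66.3 kcal
equation 3 as written (PbO(s) already on the product side): -51.9 kcal
delta H = (-197.0) + (+66.3) + (-51.9) = -182.6 kcal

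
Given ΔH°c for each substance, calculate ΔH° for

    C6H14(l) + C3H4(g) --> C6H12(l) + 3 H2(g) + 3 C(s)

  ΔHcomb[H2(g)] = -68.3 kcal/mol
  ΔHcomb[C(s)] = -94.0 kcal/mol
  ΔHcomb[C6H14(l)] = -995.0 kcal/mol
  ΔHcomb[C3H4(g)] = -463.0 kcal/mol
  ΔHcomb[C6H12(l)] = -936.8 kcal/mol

ΔH° = -34.3 kcal/mol

Using ΔH = Σ nΔHc°(reactants) − Σ nΔHc°(products):
= [1·(-995.0) + 1·(-463.0)] − [1·(-936.8) + 3·(-68.3) + 3·(-94.0)]
= -34.3 kcal/mol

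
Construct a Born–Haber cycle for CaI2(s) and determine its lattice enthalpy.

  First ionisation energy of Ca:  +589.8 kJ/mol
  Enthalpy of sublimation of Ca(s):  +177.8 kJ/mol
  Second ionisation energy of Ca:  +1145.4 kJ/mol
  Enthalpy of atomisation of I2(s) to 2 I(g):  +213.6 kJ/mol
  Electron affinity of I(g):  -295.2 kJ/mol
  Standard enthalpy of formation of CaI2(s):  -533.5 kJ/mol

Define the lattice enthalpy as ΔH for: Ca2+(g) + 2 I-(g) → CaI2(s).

ΔHf° = 1·ΔHsub + 1·(ΣIE) + 1·D(I2) + 2·EA + U
-533.5 = 1·(+177.8) + 1·(+1735.2) + 1·(+213.6) + 2·(-295.2) + U
U = -533.5 − (+1536.2) = -2069.7 kJ/mol

U = -2069.7 kJ/mol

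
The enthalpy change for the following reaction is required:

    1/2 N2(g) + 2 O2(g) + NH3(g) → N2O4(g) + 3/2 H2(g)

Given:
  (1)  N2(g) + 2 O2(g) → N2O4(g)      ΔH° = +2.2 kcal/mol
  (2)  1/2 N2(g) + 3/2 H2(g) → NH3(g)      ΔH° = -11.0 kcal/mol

ΔH° = 13.2 kcal/mol

(1) as written (N2O4(g) already on the product side): +2.2 kcal/mol
(2) reversed (NH3(g) must end up as a reactant): +11.0 kcal/mol
Summing the manipulated equations, ΔH° = (+2.2) + (+11.0) = 13.2 kcal/mol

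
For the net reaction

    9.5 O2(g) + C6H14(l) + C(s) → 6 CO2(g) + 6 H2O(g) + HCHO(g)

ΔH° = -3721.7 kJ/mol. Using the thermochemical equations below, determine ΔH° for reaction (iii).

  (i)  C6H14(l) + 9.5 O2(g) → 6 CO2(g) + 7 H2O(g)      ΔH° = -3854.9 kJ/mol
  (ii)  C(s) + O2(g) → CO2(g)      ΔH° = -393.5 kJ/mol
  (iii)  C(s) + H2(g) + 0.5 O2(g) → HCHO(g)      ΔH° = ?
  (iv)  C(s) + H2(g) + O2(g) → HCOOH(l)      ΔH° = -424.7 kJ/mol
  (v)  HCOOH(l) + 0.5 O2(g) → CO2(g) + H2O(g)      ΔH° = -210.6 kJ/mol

ΔH° = -108.6 kJ/mol

(i) as written (C6H14(l) already on the reactant side): -3854.9 kJ/mol
(ii) as written: -393.5 kJ/mol
(iii) as written (HCHO(g) already on the product side): contributes x
(iv) reversed: +424.7 kJ/mol
(v) reversed: +210.6 kJ/mol
-3721.7 = (-3854.9) + (-393.5) + (+424.7) + (+210.6) + x
x = (-3721.7 − (-3613.1)) / (1) = -108.6 kJ/mol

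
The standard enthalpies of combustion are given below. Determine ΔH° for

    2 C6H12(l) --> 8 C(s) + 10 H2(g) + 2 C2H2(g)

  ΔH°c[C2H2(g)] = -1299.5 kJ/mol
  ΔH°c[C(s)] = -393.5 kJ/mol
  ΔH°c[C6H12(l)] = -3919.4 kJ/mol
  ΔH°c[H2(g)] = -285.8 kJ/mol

With combustion enthalpies, reactants minus products:
= [2·(-3919.4)] − [8·(-393.5) + 10·(-285.8) + 2·(-1299.5)]
= 766.2 kJ/mol

ΔH° = 766.2 kJ/mol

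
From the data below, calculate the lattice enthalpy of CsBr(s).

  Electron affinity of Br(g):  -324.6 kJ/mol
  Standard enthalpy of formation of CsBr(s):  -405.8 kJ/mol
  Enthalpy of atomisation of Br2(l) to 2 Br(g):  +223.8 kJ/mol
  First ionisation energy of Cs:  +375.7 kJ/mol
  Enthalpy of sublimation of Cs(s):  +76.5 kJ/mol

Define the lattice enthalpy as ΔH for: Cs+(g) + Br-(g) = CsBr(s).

ΔHf° = 1·ΔHsub + 1·(ΣIE) + 1/2·D(Br2) + 1·EA + U
-405.8 = 1·(+76.5) + 1·(+375.7) + 1/2·(+223.8) + 1·(-324.6) + U
U = -405.8 − (+239.5) = -645.3 kJ/mol

U = -645.3 kJ/mol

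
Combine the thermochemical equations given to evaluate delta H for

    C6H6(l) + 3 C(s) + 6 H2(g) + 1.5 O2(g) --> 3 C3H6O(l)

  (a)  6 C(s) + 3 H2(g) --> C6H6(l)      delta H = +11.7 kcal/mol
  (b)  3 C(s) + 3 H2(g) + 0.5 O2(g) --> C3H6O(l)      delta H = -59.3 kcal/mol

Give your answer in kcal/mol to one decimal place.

(a) reversed (C6H6(l) must end up as a reactant): -11.7 kcal/mol
(b) × 3 (×3 to match 3 C3H6O(l) in the target): (3)·(-59.3) = -177.9 kcal/mol
delta H = (-1)·(+11.7) + (3)·(-59.3) = -189.6 kcal/mol

delta H = -189.6 kcal/mol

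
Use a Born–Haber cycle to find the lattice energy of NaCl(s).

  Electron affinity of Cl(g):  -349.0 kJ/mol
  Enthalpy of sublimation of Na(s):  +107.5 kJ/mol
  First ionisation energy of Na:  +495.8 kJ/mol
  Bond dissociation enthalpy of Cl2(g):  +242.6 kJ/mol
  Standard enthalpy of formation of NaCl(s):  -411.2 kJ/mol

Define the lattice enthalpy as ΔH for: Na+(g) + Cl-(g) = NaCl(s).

ΔHf° = 1·ΔHsub + 1·(ΣIE) + 1/2·D(Cl2) + 1·EA + U
-411.2 = 1·(+107.5) + 1·(+495.8) + 1/2·(+242.6) + 1·(-349.0) + U
U = -411.2 − (+375.6) = -786.8 kJ/mol

U = -786.8 kJ/mol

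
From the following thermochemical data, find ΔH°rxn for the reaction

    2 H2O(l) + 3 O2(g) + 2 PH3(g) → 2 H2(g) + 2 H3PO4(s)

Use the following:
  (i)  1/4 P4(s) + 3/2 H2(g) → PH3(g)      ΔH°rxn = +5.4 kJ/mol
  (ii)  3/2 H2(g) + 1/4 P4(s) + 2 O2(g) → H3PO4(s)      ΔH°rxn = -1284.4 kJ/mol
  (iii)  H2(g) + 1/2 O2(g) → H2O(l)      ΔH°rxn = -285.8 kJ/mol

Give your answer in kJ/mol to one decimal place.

(i) reversed and × 2: (-2)·(+5.4) = -10.8 kJ/mol
(ii) × 2: (2)·(-1284.4) = -2568.8 kJ/mol
(iii) reversed and × 2: (-2)·(-285.8) = +571.6 kJ/mol
ΔH°rxn = (-2)·(+5.4) + (2)·(-1284.4) + (-2)·(-285.8) = -2008.0 kJ/mol

ΔH°rxn = -2008.0 kJ/mol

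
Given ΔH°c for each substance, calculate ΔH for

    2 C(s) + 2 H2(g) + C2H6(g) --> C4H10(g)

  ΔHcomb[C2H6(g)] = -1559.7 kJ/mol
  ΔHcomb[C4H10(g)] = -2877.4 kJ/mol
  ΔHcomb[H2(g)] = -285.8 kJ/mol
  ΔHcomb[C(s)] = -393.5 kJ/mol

ΔH = -40.9 kJ/mol

Using ΔH = Σ nΔHc°(reactants) − Σ nΔHc°(products):
= [2·(-393.5) + 2·(-285.8) + 1·(-1559.7)] − [1·(-2877.4)]
= -40.9 kJ/mol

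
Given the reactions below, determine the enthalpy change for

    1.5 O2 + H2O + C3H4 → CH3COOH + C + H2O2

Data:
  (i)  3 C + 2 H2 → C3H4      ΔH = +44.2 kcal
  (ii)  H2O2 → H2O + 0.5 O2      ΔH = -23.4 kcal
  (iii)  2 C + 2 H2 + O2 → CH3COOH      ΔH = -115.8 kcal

ΔH = -136.6 kcal

(i) reversed: -44.2 kcal
(ii) reversed: +23.4 kcal
(iii) as written: -115.8 kcal
By Hess's law, ΔH = (-1)·(+44.2) + (-1)·(-23.4) + (1)·(-115.8) = -136.6 kcal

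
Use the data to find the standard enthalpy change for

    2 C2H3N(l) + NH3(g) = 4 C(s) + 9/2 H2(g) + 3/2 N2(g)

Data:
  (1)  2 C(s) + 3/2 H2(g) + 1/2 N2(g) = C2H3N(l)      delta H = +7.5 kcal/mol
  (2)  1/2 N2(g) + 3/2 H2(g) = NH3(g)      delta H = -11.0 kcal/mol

(1) reversed and × 2: (-2)·(+7.5) = -15.0 kcal/mol
(2) reversed: +11.0 kcal/mol
Combining the equations, delta H = (-2)·(+7.5) + (-1)·(-11.0) = -4.0 kcal/mol

delta H = -4.0 kcal/mol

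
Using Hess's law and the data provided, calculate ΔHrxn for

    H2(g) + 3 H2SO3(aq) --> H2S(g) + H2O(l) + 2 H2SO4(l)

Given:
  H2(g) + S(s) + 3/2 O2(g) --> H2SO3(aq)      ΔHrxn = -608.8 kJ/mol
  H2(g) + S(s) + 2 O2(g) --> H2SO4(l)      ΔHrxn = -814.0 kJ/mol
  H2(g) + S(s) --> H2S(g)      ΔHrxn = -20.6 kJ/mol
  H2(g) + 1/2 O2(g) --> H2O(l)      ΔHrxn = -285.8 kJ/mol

ΔHrxn = -108.0 kJ/mol

equation 1 reversed and × 3 (H2SO3(aq) must end up as a reactant; ×3 to match 3 H2SO3(aq) in the target): (-3)·(-608.8) = +1826.4 kJ/mol
equation 2 × 2 (scale by 2 for the 2 H2SO4(l)): (2)·(-814.0) = -1628.0 kJ/mol
equation 3 as written (H2S(g) already on the product side): -20.6 kJ/mol
equation 4 as written (H2O(l) already on the product side): -285.8 kJ/mol
By Hess's law, ΔHrxn = (+1826.4) + (-1628.0) + (-20.6) + (-285.8) = -108.0 kJ/mol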